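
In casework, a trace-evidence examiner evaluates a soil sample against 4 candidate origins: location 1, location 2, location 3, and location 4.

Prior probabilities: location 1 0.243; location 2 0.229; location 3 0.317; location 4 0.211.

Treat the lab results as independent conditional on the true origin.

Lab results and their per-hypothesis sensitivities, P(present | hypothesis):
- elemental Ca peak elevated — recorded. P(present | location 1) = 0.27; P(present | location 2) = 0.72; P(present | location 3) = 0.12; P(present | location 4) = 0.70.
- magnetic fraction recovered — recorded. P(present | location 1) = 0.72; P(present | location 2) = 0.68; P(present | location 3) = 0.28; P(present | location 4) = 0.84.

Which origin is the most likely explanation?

location 4

For each hypothesis, the unnormalized posterior weight is prior × product of the lab result likelihoods:
  location 1: 0.243 × 0.27 × 0.72 = 0.047239
  location 2: 0.229 × 0.72 × 0.68 = 0.11212
  location 3: 0.317 × 0.12 × 0.28 = 0.010651
  location 4: 0.211 × 0.70 × 0.84 = 0.12407
The unnormalized weights sum to 0.29408.
P(location 1 | evidence) ≈ 0.047239 / 0.29408 ≈ 0.161
P(location 2 | evidence) ≈ 0.11212 / 0.29408 ≈ 0.381
P(location 3 | evidence) ≈ 0.010651 / 0.29408 ≈ 0.036
P(location 4 | evidence) ≈ 0.12407 / 0.29408 ≈ 0.422
The largest is 0.422, so location 4 is most probable.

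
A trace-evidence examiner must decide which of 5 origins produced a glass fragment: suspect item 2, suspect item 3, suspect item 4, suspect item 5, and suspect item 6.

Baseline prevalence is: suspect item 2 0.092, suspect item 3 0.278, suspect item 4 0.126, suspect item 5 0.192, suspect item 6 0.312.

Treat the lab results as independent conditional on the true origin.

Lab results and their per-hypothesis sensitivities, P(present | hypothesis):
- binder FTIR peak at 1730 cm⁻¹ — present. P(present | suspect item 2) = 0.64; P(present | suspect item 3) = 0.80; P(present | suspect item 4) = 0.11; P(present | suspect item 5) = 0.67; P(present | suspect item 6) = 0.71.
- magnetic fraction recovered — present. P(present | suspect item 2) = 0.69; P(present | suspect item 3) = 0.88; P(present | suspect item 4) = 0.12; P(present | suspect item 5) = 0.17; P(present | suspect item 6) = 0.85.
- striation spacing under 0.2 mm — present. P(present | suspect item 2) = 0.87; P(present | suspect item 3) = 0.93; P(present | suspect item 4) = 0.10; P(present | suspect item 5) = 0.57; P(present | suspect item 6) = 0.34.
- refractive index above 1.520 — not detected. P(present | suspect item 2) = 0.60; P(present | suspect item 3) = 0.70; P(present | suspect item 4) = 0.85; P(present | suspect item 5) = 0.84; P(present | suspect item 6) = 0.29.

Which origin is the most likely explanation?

By Bayes' rule with conditional independence, the unnormalized weight for each hypothesis is prior × ∏ likelihoods (using 1 − P(present | H) for each absent lab result):
  suspect item 2: 0.092 × 0.64 × 0.69 × 0.87 × (1 − 0.60) = 0.014138
  suspect item 3: 0.278 × 0.80 × 0.88 × 0.93 × (1 − 0.70) = 0.054604
  suspect item 4: 0.126 × 0.11 × 0.12 × 0.10 × (1 − 0.85) = 2.4948e-05
  suspect item 5: 0.192 × 0.67 × 0.17 × 0.57 × (1 − 0.84) = 0.0019944
  suspect item 6: 0.312 × 0.71 × 0.85 × 0.34 × (1 − 0.29) = 0.045454
The unnormalized weights sum to 0.11621.
P(suspect item 2 | evidence) ≈ 0.014138 / 0.11621 ≈ 0.122
P(suspect item 3 | evidence) ≈ 0.054604 / 0.11621 ≈ 0.470
P(suspect item 4 | evidence) ≈ 2.4948e-05 / 0.11621 ≈ 0.000
P(suspect item 5 | evidence) ≈ 0.0019944 / 0.11621 ≈ 0.017
P(suspect item 6 | evidence) ≈ 0.045454 / 0.11621 ≈ 0.391
The largest is 0.470, so suspect item 3 is most probable.

suspect item 3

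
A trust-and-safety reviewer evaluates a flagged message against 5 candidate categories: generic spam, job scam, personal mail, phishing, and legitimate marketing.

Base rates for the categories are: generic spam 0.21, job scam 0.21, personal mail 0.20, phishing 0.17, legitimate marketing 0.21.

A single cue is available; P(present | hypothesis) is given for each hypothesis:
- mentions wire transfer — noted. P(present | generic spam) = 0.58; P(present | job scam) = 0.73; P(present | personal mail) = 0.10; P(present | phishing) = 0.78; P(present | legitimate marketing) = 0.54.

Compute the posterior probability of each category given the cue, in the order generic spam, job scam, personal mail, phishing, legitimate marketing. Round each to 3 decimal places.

0.225, 0.283, 0.037, 0.245, 0.210

Multiply each prior by the likelihood of the cue:
  generic spam: 0.21 × 0.58 = 0.1218
  job scam: 0.21 × 0.73 = 0.1533
  personal mail: 0.20 × 0.10 = 0.02
  phishing: 0.17 × 0.78 = 0.1326
  legitimate marketing: 0.21 × 0.54 = 0.1134
Marginal likelihood of the evidence = 0.5411.
P(generic spam | evidence) = 0.1218 / 0.5411 ≈ 0.225
P(job scam | evidence) = 0.1533 / 0.5411 ≈ 0.283
P(personal mail | evidence) = 0.02 / 0.5411 ≈ 0.037
P(phishing | evidence) = 0.1326 / 0.5411 ≈ 0.245
P(legitimate marketing | evidence) = 0.1134 / 0.5411 ≈ 0.210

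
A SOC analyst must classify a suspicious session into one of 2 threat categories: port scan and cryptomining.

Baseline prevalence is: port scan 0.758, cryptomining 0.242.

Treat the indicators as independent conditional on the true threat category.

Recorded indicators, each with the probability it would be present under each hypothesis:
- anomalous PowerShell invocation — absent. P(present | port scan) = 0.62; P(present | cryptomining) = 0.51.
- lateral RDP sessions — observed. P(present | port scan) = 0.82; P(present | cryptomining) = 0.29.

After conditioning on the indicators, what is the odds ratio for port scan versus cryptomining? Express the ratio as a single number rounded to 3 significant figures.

The normalizing constant cancels in an odds ratio, so compute prior × likelihood for the two hypotheses only (using 1 − P(present | H) for each absent indicator):
  port scan: 0.758 × (1 − 0.62) × 0.82 = 0.23619
  cryptomining: 0.242 × (1 − 0.51) × 0.29 = 0.034388
Odds(port scan : cryptomining) = 0.23619 / 0.034388 ≈ 6.87.

6.87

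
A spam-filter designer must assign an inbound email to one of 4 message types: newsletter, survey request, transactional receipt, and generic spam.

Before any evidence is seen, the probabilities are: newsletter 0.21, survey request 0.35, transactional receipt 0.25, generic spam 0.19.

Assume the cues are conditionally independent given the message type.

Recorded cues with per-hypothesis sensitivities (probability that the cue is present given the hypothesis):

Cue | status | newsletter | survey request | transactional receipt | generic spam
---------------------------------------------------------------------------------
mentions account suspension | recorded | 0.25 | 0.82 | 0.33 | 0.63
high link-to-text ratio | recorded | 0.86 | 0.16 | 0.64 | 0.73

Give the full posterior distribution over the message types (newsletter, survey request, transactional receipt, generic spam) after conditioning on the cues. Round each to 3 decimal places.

By Bayes' rule with conditional independence, the unnormalized weight for each hypothesis is prior × ∏ likelihoods:
  newsletter: 0.21 × 0.25 × 0.86 = 0.04515
  survey request: 0.35 × 0.82 × 0.16 = 0.04592
  transactional receipt: 0.25 × 0.33 × 0.64 = 0.0528
  generic spam: 0.19 × 0.63 × 0.73 = 0.087381
The unnormalized weights sum to 0.23125.
P(newsletter | evidence) = 0.04515 / 0.23125 ≈ 0.195
P(survey request | evidence) = 0.04592 / 0.23125 ≈ 0.199
P(transactional receipt | evidence) = 0.0528 / 0.23125 ≈ 0.228
P(generic spam | evidence) = 0.087381 / 0.23125 ≈ 0.378

0.195, 0.199, 0.228, 0.378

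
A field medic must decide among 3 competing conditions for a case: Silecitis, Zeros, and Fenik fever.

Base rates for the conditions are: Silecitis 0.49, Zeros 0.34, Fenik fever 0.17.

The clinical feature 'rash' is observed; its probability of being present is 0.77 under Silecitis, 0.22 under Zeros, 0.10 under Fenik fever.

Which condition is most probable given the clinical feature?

Multiply each prior by the likelihood of the clinical feature:
  Silecitis: 0.49 × 0.77 = 0.3773
  Zeros: 0.34 × 0.22 = 0.0748
  Fenik fever: 0.17 × 0.10 = 0.017
Normalizing constant Z = 0.3773 + 0.0748 + 0.017 = 0.4691.
P(Silecitis | evidence) ≈ 0.3773 / 0.4691 ≈ 0.804
P(Zeros | evidence) ≈ 0.0748 / 0.4691 ≈ 0.159
P(Fenik fever | evidence) ≈ 0.017 / 0.4691 ≈ 0.036
The largest is 0.804, so Silecitis is most probable.

Silecitis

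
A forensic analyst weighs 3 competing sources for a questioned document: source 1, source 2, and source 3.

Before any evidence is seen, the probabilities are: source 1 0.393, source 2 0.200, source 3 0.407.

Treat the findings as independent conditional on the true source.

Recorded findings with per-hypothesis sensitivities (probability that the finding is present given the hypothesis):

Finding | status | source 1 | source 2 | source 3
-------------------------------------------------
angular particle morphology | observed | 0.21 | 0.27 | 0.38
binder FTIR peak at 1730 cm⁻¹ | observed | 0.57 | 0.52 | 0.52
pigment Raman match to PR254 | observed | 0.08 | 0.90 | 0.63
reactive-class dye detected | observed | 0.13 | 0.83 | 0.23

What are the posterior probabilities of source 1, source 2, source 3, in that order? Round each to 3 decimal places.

0.015, 0.633, 0.352

For each hypothesis, the unnormalized posterior weight is prior × product of the finding likelihoods:
  source 1: 0.393 × 0.21 × 0.57 × 0.08 × 0.13 = 0.00048924
  source 2: 0.200 × 0.27 × 0.52 × 0.90 × 0.83 = 0.020976
  source 3: 0.407 × 0.38 × 0.52 × 0.63 × 0.23 = 0.011653
Normalizing constant Z = 0.00048924 + 0.020976 + 0.011653 = 0.033118.
P(source 1 | evidence) = 0.00048924 / 0.033118 ≈ 0.015
P(source 2 | evidence) = 0.020976 / 0.033118 ≈ 0.633
P(source 3 | evidence) = 0.011653 / 0.033118 ≈ 0.352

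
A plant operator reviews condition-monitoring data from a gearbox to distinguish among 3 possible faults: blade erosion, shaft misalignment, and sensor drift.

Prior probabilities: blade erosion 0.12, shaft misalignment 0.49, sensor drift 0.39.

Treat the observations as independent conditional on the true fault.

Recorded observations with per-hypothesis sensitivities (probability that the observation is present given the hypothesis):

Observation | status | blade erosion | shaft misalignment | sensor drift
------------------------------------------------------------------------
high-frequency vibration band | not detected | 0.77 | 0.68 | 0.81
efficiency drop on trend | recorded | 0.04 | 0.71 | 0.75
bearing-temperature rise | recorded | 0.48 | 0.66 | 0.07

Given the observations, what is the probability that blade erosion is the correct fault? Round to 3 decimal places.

For each hypothesis, the unnormalized posterior weight is prior × product of the observation likelihoods (using 1 − P(present | H) for each absent observation):
  blade erosion: 0.12 × (1 − 0.77) × 0.04 × 0.48 = 0.00052992
  shaft misalignment: 0.49 × (1 − 0.68) × 0.71 × 0.66 = 0.073476
  sensor drift: 0.39 × (1 − 0.81) × 0.75 × 0.07 = 0.0038902
Normalizing constant Z = 0.00052992 + 0.073476 + 0.0038902 = 0.077897.
P(blade erosion | evidence) = 0.00052992 / 0.077897 ≈ 0.007.

0.007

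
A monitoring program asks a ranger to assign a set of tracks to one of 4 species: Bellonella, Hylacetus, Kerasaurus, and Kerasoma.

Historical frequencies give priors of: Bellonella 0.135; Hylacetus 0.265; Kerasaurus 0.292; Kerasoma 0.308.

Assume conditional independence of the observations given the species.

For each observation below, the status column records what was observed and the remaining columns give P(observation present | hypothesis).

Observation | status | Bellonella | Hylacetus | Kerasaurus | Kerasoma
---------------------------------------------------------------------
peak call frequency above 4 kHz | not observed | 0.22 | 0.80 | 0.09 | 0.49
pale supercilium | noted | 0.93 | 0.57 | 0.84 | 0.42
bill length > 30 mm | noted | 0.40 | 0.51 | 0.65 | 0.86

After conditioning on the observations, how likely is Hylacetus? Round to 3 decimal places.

0.060

Multiply each prior by the joint likelihood of the evidence pattern (using 1 − P(present | H) for each absent observation):
  Bellonella: 0.135 × (1 − 0.22) × 0.93 × 0.40 = 0.039172
  Hylacetus: 0.265 × (1 − 0.80) × 0.57 × 0.51 = 0.015407
  Kerasaurus: 0.292 × (1 − 0.09) × 0.84 × 0.65 = 0.14508
  Kerasoma: 0.308 × (1 − 0.49) × 0.42 × 0.86 = 0.056737
Normalizing constant Z = 0.039172 + 0.015407 + 0.14508 + 0.056737 = 0.2564.
P(Hylacetus | evidence) = 0.015407 / 0.2564 ≈ 0.060.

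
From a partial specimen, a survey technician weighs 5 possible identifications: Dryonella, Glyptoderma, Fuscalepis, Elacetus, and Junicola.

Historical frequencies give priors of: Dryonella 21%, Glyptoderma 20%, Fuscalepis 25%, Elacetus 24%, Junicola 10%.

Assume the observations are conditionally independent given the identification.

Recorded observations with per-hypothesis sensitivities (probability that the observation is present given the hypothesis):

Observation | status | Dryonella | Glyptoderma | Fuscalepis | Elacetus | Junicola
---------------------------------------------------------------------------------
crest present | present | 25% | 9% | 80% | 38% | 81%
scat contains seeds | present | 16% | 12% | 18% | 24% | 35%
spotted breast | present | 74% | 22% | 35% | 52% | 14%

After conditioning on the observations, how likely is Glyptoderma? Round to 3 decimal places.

0.014

For each hypothesis, the unnormalized posterior weight is prior × product of the observation likelihoods:
  Dryonella: 0.21 × 0.25 × 0.16 × 0.74 = 0.006216
  Glyptoderma: 0.20 × 0.09 × 0.12 × 0.22 = 0.0004752
  Fuscalepis: 0.25 × 0.80 × 0.18 × 0.35 = 0.0126
  Elacetus: 0.24 × 0.38 × 0.24 × 0.52 = 0.011382
  Junicola: 0.10 × 0.81 × 0.35 × 0.14 = 0.003969
Normalizing constant Z = 0.006216 + 0.0004752 + 0.0126 + 0.011382 + 0.003969 = 0.034642.
P(Glyptoderma | evidence) = 0.0004752 / 0.034642 ≈ 0.014.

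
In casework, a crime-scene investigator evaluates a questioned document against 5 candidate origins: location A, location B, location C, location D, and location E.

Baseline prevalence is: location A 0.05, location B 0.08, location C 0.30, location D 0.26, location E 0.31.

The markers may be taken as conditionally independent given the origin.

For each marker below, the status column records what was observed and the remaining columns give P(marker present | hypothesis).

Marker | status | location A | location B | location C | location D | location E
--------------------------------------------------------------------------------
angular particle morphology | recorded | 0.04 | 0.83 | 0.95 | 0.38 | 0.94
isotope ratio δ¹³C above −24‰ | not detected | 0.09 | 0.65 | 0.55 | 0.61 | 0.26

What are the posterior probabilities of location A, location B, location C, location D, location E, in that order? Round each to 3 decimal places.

For each hypothesis, the unnormalized posterior weight is prior × product of the marker likelihoods (using 1 − P(present | H) for each absent marker):
  location A: 0.05 × 0.04 × (1 − 0.09) = 0.00182
  location B: 0.08 × 0.83 × (1 − 0.65) = 0.02324
  location C: 0.30 × 0.95 × (1 − 0.55) = 0.12825
  location D: 0.26 × 0.38 × (1 − 0.61) = 0.038532
  location E: 0.31 × 0.94 × (1 − 0.26) = 0.21564
The unnormalized weights sum to 0.40748.
P(location A | evidence) = 0.00182 / 0.40748 ≈ 0.004
P(location B | evidence) = 0.02324 / 0.40748 ≈ 0.057
P(location C | evidence) = 0.12825 / 0.40748 ≈ 0.315
P(location D | evidence) = 0.038532 / 0.40748 ≈ 0.095
P(location E | evidence) = 0.21564 / 0.40748 ≈ 0.529

0.004, 0.057, 0.315, 0.095, 0.529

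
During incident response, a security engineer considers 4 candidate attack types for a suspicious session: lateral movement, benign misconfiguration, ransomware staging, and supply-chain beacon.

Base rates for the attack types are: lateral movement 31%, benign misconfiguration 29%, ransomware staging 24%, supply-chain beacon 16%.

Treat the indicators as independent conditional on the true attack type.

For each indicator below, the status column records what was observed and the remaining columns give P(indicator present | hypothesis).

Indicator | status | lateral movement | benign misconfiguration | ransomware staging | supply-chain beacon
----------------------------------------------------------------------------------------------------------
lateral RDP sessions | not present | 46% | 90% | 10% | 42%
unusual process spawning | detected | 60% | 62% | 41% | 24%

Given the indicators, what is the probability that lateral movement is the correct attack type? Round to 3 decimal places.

By Bayes' rule with conditional independence, the unnormalized weight for each hypothesis is prior × ∏ likelihoods (using 1 − P(present | H) for each absent indicator):
  lateral movement: 0.31 × (1 − 0.46) × 0.60 = 0.10044
  benign misconfiguration: 0.29 × (1 − 0.90) × 0.62 = 0.01798
  ransomware staging: 0.24 × (1 − 0.10) × 0.41 = 0.08856
  supply-chain beacon: 0.16 × (1 − 0.42) × 0.24 = 0.022272
Normalizing constant Z = 0.10044 + 0.01798 + 0.08856 + 0.022272 = 0.22925.
P(lateral movement | evidence) = 0.10044 / 0.22925 ≈ 0.438.

0.438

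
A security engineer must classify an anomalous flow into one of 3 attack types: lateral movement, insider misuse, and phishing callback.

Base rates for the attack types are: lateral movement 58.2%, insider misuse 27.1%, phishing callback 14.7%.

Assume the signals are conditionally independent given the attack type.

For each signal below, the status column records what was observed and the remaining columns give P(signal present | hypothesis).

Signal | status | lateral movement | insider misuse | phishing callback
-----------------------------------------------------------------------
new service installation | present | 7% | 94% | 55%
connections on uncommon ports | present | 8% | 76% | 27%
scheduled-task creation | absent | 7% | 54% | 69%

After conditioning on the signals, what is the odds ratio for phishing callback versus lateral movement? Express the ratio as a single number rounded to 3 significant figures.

The normalizing constant cancels in an odds ratio, so compute prior × likelihood for the two hypotheses only (using 1 − P(present | H) for each absent signal):
  phishing callback: 0.147 × 0.55 × 0.27 × (1 − 0.69) = 0.0067671
  lateral movement: 0.582 × 0.07 × 0.08 × (1 − 0.07) = 0.0030311
Posterior odds = 0.0067671 / 0.0030311 ≈ 2.23.

2.23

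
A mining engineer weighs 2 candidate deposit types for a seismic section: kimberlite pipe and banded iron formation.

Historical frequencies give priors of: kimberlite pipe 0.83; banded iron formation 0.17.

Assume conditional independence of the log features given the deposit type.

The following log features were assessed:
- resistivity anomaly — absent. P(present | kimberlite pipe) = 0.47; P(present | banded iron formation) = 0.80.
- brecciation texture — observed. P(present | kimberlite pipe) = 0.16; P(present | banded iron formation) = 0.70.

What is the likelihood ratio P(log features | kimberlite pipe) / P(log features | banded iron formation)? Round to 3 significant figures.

The Bayes factor is the ratio of the joint likelihoods of the log feature pattern under the two hypotheses (using 1 − P(present | H) for each absent log feature).
  kimberlite pipe: (1 − 0.47) × 0.16 = 0.0848
  banded iron formation: (1 − 0.80) × 0.70 = 0.14
Bayes factor = 0.0848 / 0.14 ≈ 0.606

0.606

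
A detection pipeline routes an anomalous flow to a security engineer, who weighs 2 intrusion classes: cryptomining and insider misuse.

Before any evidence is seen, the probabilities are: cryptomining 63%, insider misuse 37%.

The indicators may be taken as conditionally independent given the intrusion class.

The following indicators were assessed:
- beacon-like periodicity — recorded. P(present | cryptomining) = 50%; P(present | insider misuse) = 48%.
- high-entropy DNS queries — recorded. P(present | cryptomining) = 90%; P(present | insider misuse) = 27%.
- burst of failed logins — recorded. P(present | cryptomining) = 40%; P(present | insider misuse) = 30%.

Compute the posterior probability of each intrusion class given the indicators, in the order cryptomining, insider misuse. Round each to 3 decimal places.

0.887, 0.113

By Bayes' rule with conditional independence, the unnormalized weight for each hypothesis is prior × ∏ likelihoods:
  cryptomining: 0.63 × 0.50 × 0.90 × 0.40 = 0.1134
  insider misuse: 0.37 × 0.48 × 0.27 × 0.30 = 0.014386
Marginal likelihood of the evidence = 0.12779.
P(cryptomining | evidence) = 0.1134 / 0.12779 ≈ 0.887
P(insider misuse | evidence) = 0.014386 / 0.12779 ≈ 0.113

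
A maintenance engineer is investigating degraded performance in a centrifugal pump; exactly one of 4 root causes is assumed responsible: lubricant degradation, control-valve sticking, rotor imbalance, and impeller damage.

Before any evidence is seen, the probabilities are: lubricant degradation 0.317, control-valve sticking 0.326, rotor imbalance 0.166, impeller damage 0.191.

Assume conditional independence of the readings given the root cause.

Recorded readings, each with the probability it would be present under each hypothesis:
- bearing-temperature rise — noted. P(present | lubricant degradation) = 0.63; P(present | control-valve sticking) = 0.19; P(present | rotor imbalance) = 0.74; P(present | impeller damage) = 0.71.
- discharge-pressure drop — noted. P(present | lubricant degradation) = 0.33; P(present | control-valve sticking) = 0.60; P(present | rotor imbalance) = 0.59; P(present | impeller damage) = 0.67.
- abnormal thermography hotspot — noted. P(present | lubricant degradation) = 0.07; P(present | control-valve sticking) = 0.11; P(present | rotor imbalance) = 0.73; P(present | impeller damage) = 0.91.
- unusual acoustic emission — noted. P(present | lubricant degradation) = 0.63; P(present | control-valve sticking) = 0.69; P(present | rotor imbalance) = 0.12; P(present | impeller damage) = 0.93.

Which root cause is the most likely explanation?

impeller damage

By Bayes' rule with conditional independence, the unnormalized weight for each hypothesis is prior × ∏ likelihoods:
  lubricant degradation: 0.317 × 0.63 × 0.33 × 0.07 × 0.63 = 0.0029064
  control-valve sticking: 0.326 × 0.19 × 0.60 × 0.11 × 0.69 = 0.0028207
  rotor imbalance: 0.166 × 0.74 × 0.59 × 0.73 × 0.12 = 0.0063489
  impeller damage: 0.191 × 0.71 × 0.67 × 0.91 × 0.93 = 0.076894
Normalizing constant Z = 0.0029064 + 0.0028207 + 0.0063489 + 0.076894 = 0.08897.
P(lubricant degradation | evidence) ≈ 0.0029064 / 0.08897 ≈ 0.033
P(control-valve sticking | evidence) ≈ 0.0028207 / 0.08897 ≈ 0.032
P(rotor imbalance | evidence) ≈ 0.0063489 / 0.08897 ≈ 0.071
P(impeller damage | evidence) ≈ 0.076894 / 0.08897 ≈ 0.864
The largest is 0.864, so impeller damage is most probable.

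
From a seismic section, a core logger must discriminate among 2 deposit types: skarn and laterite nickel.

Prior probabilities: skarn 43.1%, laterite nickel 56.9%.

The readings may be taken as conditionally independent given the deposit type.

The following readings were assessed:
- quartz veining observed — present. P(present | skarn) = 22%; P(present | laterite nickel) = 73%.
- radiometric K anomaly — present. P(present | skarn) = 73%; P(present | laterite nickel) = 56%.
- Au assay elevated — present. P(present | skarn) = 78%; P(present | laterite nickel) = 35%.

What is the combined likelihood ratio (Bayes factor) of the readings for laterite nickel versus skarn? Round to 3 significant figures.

The Bayes factor is the ratio of the joint likelihoods of the reading pattern under the two hypotheses.
  laterite nickel: 0.73 × 0.56 × 0.35 = 0.14308
  skarn: 0.22 × 0.73 × 0.78 = 0.12527
Bayes factor = 0.14308 / 0.12527 ≈ 1.14

1.14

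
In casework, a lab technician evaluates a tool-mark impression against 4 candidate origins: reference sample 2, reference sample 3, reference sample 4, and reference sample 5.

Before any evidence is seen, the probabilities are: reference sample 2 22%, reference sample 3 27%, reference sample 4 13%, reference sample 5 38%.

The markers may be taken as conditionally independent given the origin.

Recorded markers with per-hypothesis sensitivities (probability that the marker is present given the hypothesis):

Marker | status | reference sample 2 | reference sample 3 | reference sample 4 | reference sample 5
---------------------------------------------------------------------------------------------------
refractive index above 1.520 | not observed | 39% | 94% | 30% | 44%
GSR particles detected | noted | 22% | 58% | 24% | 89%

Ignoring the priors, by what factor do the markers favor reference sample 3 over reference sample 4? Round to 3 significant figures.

Take the product of per-marker likelihoods under each hypothesis (using 1 − P(present | H) for each absent marker), then divide.
  reference sample 3: (1 − 0.94) × 0.58 = 0.0348
  reference sample 4: (1 − 0.30) × 0.24 = 0.168
Bayes factor = 0.0348 / 0.168 ≈ 0.207

0.207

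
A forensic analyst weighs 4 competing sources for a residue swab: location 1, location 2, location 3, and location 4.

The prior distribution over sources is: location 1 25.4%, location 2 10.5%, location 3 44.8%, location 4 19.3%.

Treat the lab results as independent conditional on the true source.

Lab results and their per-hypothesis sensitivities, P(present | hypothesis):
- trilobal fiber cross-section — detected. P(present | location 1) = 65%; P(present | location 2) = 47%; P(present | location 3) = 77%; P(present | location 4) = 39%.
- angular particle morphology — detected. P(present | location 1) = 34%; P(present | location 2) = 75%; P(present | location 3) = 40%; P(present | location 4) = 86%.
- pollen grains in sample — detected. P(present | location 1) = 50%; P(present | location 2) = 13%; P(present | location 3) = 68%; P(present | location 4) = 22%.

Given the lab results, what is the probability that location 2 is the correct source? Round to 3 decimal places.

0.034

Multiply each prior by the joint likelihood of the lab result pattern:
  location 1: 0.254 × 0.65 × 0.34 × 0.50 = 0.028067
  location 2: 0.105 × 0.47 × 0.75 × 0.13 = 0.0048116
  location 3: 0.448 × 0.77 × 0.40 × 0.68 = 0.093829
  location 4: 0.193 × 0.39 × 0.86 × 0.22 = 0.014241
Normalizing constant Z = 0.028067 + 0.0048116 + 0.093829 + 0.014241 = 0.14095.
P(location 2 | evidence) = 0.0048116 / 0.14095 ≈ 0.034.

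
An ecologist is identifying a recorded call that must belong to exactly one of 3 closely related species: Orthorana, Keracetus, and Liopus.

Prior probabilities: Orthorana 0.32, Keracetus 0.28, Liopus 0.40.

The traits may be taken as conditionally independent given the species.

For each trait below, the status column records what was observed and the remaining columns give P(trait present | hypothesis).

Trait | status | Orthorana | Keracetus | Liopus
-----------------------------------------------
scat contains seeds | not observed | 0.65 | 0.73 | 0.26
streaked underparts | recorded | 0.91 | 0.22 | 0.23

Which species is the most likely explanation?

For each hypothesis, the unnormalized posterior weight is prior × product of the trait likelihoods (using 1 − P(present | H) for each absent trait):
  Orthorana: 0.32 × (1 − 0.65) × 0.91 = 0.10192
  Keracetus: 0.28 × (1 − 0.73) × 0.22 = 0.016632
  Liopus: 0.40 × (1 − 0.26) × 0.23 = 0.06808
Normalizing constant Z = 0.10192 + 0.016632 + 0.06808 = 0.18663.
P(Orthorana | evidence) ≈ 0.10192 / 0.18663 ≈ 0.546
P(Keracetus | evidence) ≈ 0.016632 / 0.18663 ≈ 0.089
P(Liopus | evidence) ≈ 0.06808 / 0.18663 ≈ 0.365
The largest is 0.546, so Orthorana is most probable.

Orthorana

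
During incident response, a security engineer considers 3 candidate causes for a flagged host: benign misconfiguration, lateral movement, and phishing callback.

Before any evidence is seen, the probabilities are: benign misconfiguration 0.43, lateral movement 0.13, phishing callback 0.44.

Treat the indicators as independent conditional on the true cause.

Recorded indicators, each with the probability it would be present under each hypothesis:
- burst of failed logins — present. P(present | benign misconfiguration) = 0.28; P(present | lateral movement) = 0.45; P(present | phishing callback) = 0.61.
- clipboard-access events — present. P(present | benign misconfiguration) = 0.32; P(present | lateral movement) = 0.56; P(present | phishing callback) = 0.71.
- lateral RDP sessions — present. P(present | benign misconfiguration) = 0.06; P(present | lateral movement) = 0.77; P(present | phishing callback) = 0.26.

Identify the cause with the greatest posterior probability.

phishing callback

Multiply each prior by the joint likelihood of the indicator pattern:
  benign misconfiguration: 0.43 × 0.28 × 0.32 × 0.06 = 0.0023117
  lateral movement: 0.13 × 0.45 × 0.56 × 0.77 = 0.025225
  phishing callback: 0.44 × 0.61 × 0.71 × 0.26 = 0.049547
The unnormalized weights sum to 0.077084.
P(benign misconfiguration | evidence) ≈ 0.0023117 / 0.077084 ≈ 0.030
P(lateral movement | evidence) ≈ 0.025225 / 0.077084 ≈ 0.327
P(phishing callback | evidence) ≈ 0.049547 / 0.077084 ≈ 0.643
The largest is 0.643, so phishing callback is most probable.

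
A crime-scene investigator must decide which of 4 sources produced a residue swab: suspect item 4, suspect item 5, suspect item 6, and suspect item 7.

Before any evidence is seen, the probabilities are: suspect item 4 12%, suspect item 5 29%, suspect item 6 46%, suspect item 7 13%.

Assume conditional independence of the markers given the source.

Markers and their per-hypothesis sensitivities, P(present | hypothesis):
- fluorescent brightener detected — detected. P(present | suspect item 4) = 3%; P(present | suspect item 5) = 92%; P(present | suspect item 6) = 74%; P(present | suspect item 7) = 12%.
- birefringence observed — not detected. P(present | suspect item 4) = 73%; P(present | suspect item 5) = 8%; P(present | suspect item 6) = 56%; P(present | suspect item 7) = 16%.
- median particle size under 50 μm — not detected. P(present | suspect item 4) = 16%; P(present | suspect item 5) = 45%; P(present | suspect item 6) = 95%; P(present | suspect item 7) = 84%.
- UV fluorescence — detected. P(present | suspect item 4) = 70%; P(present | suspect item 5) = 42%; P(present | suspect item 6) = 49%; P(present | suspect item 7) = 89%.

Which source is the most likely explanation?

Multiply each prior by the joint likelihood of the marker pattern (using 1 − P(present | H) for each absent marker):
  suspect item 4: 0.12 × 0.03 × (1 − 0.73) × (1 − 0.16) × 0.70 = 0.00057154
  suspect item 5: 0.29 × 0.92 × (1 − 0.08) × (1 − 0.45) × 0.42 = 0.0567
  suspect item 6: 0.46 × 0.74 × (1 − 0.56) × (1 − 0.95) × 0.49 = 0.0036695
  suspect item 7: 0.13 × 0.12 × (1 − 0.16) × (1 − 0.84) × 0.89 = 0.001866
Normalizing constant Z = 0.00057154 + 0.0567 + 0.0036695 + 0.001866 = 0.062807.
P(suspect item 4 | evidence) ≈ 0.00057154 / 0.062807 ≈ 0.009
P(suspect item 5 | evidence) ≈ 0.0567 / 0.062807 ≈ 0.903
P(suspect item 6 | evidence) ≈ 0.0036695 / 0.062807 ≈ 0.058
P(suspect item 7 | evidence) ≈ 0.001866 / 0.062807 ≈ 0.030
The largest is 0.903, so suspect item 5 is most probable.

suspect item 5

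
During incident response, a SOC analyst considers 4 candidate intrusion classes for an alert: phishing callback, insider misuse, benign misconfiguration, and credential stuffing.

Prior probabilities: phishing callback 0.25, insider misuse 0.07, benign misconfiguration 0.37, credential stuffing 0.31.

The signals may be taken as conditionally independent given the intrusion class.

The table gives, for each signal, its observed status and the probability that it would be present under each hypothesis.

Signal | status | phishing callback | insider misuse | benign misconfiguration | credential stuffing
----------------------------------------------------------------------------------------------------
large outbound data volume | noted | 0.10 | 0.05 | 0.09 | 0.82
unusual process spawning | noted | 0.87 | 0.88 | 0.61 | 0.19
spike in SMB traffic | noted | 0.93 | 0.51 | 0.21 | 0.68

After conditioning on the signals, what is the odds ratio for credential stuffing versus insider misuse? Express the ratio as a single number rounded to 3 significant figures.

The normalizing constant cancels in an odds ratio, so compute prior × likelihood for the two hypotheses only:
  credential stuffing: 0.31 × 0.82 × 0.19 × 0.68 = 0.032843
  insider misuse: 0.07 × 0.05 × 0.88 × 0.51 = 0.0015708
Odds(credential stuffing : insider misuse) = 0.032843 / 0.0015708 ≈ 20.9.

20.9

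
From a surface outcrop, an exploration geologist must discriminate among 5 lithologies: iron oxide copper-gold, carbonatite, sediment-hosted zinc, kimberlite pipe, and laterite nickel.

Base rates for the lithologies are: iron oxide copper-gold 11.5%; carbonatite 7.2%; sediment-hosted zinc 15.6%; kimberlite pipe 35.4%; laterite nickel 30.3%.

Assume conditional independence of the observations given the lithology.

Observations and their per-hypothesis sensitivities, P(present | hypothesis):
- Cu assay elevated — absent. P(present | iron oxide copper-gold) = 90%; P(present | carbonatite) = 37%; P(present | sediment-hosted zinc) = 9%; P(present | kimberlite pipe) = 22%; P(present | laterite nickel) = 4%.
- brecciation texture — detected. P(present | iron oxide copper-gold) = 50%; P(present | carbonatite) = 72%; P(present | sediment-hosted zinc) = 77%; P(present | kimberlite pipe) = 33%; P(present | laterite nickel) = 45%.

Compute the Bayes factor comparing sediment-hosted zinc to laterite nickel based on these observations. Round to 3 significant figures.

1.62

Joint likelihood of the evidence pattern under each hypothesis (using 1 − P(present | H) for each absent observation):
  sediment-hosted zinc: (1 − 0.09) × 0.77 = 0.7007
  laterite nickel: (1 − 0.04) × 0.45 = 0.432
Bayes factor = 0.7007 / 0.432 ≈ 1.62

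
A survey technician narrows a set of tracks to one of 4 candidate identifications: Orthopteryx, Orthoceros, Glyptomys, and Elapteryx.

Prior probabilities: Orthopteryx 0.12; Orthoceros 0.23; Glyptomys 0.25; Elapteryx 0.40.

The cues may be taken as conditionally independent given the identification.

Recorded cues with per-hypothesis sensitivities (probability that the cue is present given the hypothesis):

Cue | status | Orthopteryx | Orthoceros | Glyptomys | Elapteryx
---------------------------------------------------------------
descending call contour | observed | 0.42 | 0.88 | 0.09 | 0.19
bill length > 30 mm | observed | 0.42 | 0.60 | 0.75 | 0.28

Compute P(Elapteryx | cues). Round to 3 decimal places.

For each hypothesis, the unnormalized posterior weight is prior × product of the cue likelihoods:
  Orthopteryx: 0.12 × 0.42 × 0.42 = 0.021168
  Orthoceros: 0.23 × 0.88 × 0.60 = 0.12144
  Glyptomys: 0.25 × 0.09 × 0.75 = 0.016875
  Elapteryx: 0.40 × 0.19 × 0.28 = 0.02128
The unnormalized weights sum to 0.18076.
P(Elapteryx | evidence) = 0.02128 / 0.18076 ≈ 0.118.

0.118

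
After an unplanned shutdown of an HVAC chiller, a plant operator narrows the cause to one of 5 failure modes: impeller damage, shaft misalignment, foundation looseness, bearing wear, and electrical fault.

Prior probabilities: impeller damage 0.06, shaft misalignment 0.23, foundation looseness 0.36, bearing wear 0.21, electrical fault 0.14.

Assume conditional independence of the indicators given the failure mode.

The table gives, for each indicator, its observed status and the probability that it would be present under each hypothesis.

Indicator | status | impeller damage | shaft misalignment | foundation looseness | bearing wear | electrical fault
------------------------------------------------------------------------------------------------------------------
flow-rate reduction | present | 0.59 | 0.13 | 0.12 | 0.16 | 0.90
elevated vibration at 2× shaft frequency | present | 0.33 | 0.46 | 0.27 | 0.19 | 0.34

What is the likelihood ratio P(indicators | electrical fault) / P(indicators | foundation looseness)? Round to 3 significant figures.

The Bayes factor is the ratio of the joint likelihoods of the indicator pattern under the two hypotheses.
  electrical fault: 0.90 × 0.34 = 0.306
  foundation looseness: 0.12 × 0.27 = 0.0324
Bayes factor = 0.306 / 0.0324 ≈ 9.44

9.44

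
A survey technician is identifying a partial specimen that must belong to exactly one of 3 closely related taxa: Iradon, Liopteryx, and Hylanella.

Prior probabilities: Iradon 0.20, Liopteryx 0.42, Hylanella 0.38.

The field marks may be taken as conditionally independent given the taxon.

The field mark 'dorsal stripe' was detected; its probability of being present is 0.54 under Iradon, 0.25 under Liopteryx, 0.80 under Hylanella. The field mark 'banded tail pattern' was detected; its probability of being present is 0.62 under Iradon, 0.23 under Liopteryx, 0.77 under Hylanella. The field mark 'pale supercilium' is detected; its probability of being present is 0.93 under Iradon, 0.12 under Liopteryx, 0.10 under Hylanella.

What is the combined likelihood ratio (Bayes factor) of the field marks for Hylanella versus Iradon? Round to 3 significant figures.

0.198

Take the product of per-field mark likelihoods under each hypothesis, then divide.
  Hylanella: 0.80 × 0.77 × 0.10 = 0.0616
  Iradon: 0.54 × 0.62 × 0.93 = 0.31136
Bayes factor = 0.0616 / 0.31136 ≈ 0.198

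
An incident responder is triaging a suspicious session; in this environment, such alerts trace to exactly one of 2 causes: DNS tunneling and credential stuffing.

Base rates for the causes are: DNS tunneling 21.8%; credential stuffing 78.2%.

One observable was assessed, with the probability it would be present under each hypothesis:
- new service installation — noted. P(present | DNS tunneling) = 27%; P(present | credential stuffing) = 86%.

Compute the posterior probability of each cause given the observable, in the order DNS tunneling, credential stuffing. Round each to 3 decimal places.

For each hypothesis, the unnormalized posterior weight is prior × likelihood:
  DNS tunneling: 0.218 × 0.27 = 0.05886
  credential stuffing: 0.782 × 0.86 = 0.67252
Marginal likelihood of the evidence = 0.73138.
P(DNS tunneling | evidence) = 0.05886 / 0.73138 ≈ 0.080
P(credential stuffing | evidence) = 0.67252 / 0.73138 ≈ 0.920

0.080, 0.920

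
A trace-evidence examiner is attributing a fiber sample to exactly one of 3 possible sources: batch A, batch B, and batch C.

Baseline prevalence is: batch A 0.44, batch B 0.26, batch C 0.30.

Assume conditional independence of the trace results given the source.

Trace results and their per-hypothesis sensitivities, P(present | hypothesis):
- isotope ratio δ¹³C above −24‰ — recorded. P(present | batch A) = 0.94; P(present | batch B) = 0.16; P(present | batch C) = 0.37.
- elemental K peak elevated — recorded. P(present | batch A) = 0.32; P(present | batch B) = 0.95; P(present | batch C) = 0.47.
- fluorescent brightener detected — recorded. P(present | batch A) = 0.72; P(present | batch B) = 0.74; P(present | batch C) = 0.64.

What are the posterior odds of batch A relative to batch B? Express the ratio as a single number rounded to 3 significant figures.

Posterior odds equal prior odds times the likelihood ratio; only the two competing hypotheses matter.
  batch A: 0.44 × 0.94 × 0.32 × 0.72 = 0.095293
  batch B: 0.26 × 0.16 × 0.95 × 0.74 = 0.029245
Odds(batch A : batch B) = 0.095293 / 0.029245 ≈ 3.26.

3.26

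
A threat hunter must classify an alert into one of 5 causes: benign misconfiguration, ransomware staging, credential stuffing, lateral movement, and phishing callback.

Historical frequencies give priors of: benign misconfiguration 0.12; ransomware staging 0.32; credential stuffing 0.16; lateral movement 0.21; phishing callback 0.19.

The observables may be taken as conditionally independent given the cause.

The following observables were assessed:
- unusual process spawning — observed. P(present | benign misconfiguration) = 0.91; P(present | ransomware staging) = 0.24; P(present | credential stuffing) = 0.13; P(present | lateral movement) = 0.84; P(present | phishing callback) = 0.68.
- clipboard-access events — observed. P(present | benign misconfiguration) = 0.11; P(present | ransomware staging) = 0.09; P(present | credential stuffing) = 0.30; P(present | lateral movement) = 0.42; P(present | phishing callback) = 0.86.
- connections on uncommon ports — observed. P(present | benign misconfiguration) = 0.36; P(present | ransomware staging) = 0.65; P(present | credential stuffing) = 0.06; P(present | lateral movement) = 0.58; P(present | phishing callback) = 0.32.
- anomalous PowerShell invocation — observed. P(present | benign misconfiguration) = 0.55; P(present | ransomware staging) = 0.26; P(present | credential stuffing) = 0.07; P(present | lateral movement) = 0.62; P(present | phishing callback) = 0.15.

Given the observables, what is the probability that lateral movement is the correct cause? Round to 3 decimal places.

By Bayes' rule with conditional independence, the unnormalized weight for each hypothesis is prior × ∏ likelihoods:
  benign misconfiguration: 0.12 × 0.91 × 0.11 × 0.36 × 0.55 = 0.0023784
  ransomware staging: 0.32 × 0.24 × 0.09 × 0.65 × 0.26 = 0.0011681
  credential stuffing: 0.16 × 0.13 × 0.30 × 0.06 × 0.07 = 2.6208e-05
  lateral movement: 0.21 × 0.84 × 0.42 × 0.58 × 0.62 = 0.026642
  phishing callback: 0.19 × 0.68 × 0.86 × 0.32 × 0.15 = 0.0053334
The unnormalized weights sum to 0.035548.
P(lateral movement | evidence) = 0.026642 / 0.035548 ≈ 0.749.

0.749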